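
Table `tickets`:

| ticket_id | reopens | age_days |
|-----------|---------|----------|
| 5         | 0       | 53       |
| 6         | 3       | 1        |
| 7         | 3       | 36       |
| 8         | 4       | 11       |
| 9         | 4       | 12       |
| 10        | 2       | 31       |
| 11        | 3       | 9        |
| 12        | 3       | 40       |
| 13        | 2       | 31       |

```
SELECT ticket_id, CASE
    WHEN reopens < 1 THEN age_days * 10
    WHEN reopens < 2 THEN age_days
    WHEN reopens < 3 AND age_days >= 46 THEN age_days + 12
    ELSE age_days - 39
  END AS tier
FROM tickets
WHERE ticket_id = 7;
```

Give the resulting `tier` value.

ticket_id = 7: reopens=3, age_days=36.
reopens < 1 → false
reopens < 2 → false
reopens < 3 AND age_days >= 46 → false
No prior WHEN matched → ELSE → -3

-3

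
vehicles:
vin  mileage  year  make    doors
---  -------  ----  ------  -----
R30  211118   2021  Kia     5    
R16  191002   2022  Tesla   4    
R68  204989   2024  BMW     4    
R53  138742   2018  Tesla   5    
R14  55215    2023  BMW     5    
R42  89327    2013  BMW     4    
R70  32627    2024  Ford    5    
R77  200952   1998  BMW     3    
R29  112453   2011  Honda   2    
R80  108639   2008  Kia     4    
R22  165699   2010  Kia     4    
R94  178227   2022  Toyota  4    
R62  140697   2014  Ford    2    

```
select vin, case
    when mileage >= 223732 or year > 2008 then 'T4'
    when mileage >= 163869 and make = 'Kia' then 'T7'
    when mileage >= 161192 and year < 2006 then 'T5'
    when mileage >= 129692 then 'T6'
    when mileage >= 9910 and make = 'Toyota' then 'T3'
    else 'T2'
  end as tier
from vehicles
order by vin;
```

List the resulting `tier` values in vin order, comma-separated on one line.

T4, T4, T4, T4, T4, T4, T4, T4, T4, T4, T5, T2, T4

vin=R14: mileage >= 223732 or year > 2008 → T4
vin=R16: mileage >= 223732 or year > 2008 → T4
vin=R22: mileage >= 223732 or year > 2008 → T4
vin=R29: mileage >= 223732 or year > 2008 → T4
vin=R30: mileage >= 223732 or year > 2008 → T4
vin=R42: mileage >= 223732 or year > 2008 → T4
vin=R53: mileage >= 223732 or year > 2008 → T4
vin=R62: mileage >= 223732 or year > 2008 → T4
vin=R68: mileage >= 223732 or year > 2008 → T4
vin=R70: mileage >= 223732 or year > 2008 → T4
vin=R77: mileage >= 161192 and year < 2006 → T5
vin=R80: ELSE → T2
vin=R94: mileage >= 223732 or year > 2008 → T4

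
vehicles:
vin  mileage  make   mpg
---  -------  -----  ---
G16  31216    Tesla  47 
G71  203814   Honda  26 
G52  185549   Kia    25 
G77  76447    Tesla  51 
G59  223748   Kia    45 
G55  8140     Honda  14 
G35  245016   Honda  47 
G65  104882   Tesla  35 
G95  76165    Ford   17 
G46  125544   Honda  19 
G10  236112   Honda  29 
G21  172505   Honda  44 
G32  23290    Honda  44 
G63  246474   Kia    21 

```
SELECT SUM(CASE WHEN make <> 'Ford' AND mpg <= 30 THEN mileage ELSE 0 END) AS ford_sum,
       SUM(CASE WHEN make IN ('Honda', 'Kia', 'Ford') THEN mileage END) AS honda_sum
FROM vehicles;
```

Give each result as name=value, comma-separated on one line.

[ford_sum: make <> 'Ford' AND mpg <= 30]
vin=G16: ✗
vin=G71: ✓ → 203814
vin=G52: ✓ → 185549
vin=G77: ✗
vin=G59: ✗
vin=G55: ✓ → 8140
vin=G35: ✗
vin=G65: ✗
vin=G95: ✗
vin=G46: ✓ → 125544
vin=G10: ✓ → 236112
vin=G21: ✗
vin=G32: ✗
vin=G63: ✓ → 246474
ford_sum = 203814 + 185549 + 8140 + 125544 + 236112 + 246474 = 1005633
—
[honda_sum: make IN ('Honda', 'Kia', 'Ford')]
vin=G16: ✗
vin=G71: ✓ → 203814
vin=G52: ✓ → 185549
vin=G77: ✗
vin=G59: ✓ → 223748
vin=G55: ✓ → 8140
vin=G35: ✓ → 245016
vin=G65: ✗
vin=G95: ✓ → 76165
vin=G46: ✓ → 125544
vin=G10: ✓ → 236112
vin=G21: ✓ → 172505
vin=G32: ✓ → 23290
vin=G63: ✓ → 246474
honda_sum = 203814 + 185549 + 223748 + 8140 + 245016 + 76165 + 125544 + 236112 + 172505 + 23290 + 246474 = 1746357

ford_sum=1005633, honda_sum=1746357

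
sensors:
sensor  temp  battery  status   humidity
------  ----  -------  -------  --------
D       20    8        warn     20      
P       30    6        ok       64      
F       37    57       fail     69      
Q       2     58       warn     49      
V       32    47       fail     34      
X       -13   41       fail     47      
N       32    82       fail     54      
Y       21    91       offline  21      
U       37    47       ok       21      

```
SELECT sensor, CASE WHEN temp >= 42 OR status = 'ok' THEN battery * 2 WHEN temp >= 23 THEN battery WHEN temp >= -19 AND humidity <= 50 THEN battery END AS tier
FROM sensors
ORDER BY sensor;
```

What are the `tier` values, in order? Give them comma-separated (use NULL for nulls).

sensor=D: temp >= -19 AND humidity <= 50 → 8
sensor=F: temp >= 23 → 57
sensor=N: temp >= 23 → 82
sensor=P: temp >= 42 OR status = 'ok' → 12
sensor=Q: temp >= -19 AND humidity <= 50 → 58
sensor=U: temp >= 42 OR status = 'ok' → 94
sensor=V: temp >= 23 → 47
sensor=X: temp >= -19 AND humidity <= 50 → 41
sensor=Y: temp >= -19 AND humidity <= 50 → 91

8, 57, 82, 12, 58, 94, 47, 41, 91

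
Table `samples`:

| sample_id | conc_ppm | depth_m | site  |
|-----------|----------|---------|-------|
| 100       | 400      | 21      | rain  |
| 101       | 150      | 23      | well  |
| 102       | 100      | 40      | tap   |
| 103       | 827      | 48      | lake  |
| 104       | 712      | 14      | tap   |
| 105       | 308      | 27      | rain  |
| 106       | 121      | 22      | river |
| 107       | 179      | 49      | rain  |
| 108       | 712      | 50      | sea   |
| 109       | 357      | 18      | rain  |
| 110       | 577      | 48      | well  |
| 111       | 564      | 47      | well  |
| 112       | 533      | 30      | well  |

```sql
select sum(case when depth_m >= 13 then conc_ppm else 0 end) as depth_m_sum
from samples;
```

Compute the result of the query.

5540

sample_id=100: ✓ → 400
sample_id=101: ✓ → 150
sample_id=102: ✓ → 100
sample_id=103: ✓ → 827
sample_id=104: ✓ → 712
sample_id=105: ✓ → 308
sample_id=106: ✓ → 121
sample_id=107: ✓ → 179
sample_id=108: ✓ → 712
sample_id=109: ✓ → 357
sample_id=110: ✓ → 577
sample_id=111: ✓ → 564
sample_id=112: ✓ → 533
depth_m_sum = 400 + 150 + 100 + 827 + 712 + 308 + 121 + 179 + 712 + 357 + 577 + 564 + 533 = 5540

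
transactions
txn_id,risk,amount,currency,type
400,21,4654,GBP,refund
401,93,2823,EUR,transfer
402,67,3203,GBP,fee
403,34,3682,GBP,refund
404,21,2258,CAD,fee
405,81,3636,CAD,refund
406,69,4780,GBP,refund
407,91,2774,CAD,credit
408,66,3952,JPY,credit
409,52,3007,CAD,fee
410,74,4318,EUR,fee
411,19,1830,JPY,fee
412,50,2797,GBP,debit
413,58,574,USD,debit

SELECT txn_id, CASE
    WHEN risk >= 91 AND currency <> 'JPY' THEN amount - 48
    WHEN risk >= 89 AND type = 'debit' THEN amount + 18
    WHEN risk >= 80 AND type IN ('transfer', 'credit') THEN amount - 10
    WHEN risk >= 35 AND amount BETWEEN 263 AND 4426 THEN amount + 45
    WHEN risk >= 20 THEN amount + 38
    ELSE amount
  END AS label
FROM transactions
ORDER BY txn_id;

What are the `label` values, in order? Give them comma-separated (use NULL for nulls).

txn_id=400: risk >= 20 → 4692
txn_id=401: risk >= 91 AND currency <> 'JPY' → 2775
txn_id=402: risk >= 35 AND amount BETWEEN 263 AND 4426 → 3248
txn_id=403: risk >= 20 → 3720
txn_id=404: risk >= 20 → 2296
txn_id=405: risk >= 35 AND amount BETWEEN 263 AND 4426 → 3681
txn_id=406: risk >= 20 → 4818
txn_id=407: risk >= 91 AND currency <> 'JPY' → 2726
txn_id=408: risk >= 35 AND amount BETWEEN 263 AND 4426 → 3997
txn_id=409: risk >= 35 AND amount BETWEEN 263 AND 4426 → 3052
txn_id=410: risk >= 35 AND amount BETWEEN 263 AND 4426 → 4363
txn_id=411: ELSE → 1830
txn_id=412: risk >= 35 AND amount BETWEEN 263 AND 4426 → 2842
txn_id=413: risk >= 35 AND amount BETWEEN 263 AND 4426 → 619

4692, 2775, 3248, 3720, 2296, 3681, 4818, 2726, 3997, 3052, 4363, 1830, 2842, 619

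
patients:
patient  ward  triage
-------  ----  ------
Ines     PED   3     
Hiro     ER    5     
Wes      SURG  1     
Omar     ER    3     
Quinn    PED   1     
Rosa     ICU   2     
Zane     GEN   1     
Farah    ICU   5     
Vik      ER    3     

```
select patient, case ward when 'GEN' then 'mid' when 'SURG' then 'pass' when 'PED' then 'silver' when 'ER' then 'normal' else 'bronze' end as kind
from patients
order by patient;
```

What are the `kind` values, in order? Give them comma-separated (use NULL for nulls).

bronze, normal, silver, normal, silver, bronze, normal, pass, mid

patient=Farah: ELSE → bronze
patient=Hiro: ward='ER' → normal
patient=Ines: ward='PED' → silver
patient=Omar: ward='ER' → normal
patient=Quinn: ward='PED' → silver
patient=Rosa: ELSE → bronze
patient=Vik: ward='ER' → normal
patient=Wes: ward='SURG' → pass
patient=Zane: ward='GEN' → mid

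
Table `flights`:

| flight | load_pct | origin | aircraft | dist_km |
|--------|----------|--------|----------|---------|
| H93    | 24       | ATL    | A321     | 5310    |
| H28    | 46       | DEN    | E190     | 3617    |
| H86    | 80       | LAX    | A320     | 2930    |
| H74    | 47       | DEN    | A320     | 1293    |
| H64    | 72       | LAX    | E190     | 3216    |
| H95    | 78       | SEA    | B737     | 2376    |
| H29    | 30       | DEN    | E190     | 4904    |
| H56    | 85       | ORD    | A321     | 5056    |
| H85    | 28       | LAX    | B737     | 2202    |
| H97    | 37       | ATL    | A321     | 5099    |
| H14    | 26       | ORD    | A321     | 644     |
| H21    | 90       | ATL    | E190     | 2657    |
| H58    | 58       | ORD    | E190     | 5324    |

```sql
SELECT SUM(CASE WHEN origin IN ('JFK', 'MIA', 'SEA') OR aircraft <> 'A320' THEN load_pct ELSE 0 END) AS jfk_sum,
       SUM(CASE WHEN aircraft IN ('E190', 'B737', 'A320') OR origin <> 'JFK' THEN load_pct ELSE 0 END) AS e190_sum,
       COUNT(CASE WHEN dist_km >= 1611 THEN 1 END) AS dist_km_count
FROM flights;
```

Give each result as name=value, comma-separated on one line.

jfk_sum=574, e190_sum=701, dist_km_count=11

[jfk_sum: origin IN ('JFK', 'MIA', 'SEA') OR aircraft <> 'A320']
flight=H93: ✓ → 24
flight=H28: ✓ → 46
flight=H86: ✗
flight=H74: ✗
flight=H64: ✓ → 72
flight=H95: ✓ → 78
flight=H29: ✓ → 30
flight=H56: ✓ → 85
flight=H85: ✓ → 28
flight=H97: ✓ → 37
flight=H14: ✓ → 26
flight=H21: ✓ → 90
flight=H58: ✓ → 58
jfk_sum = 24 + 46 + 72 + 78 + 30 + 85 + 28 + 37 + 26 + 90 + 58 = 574
—
[e190_sum: aircraft IN ('E190', 'B737', 'A320') OR origin <> 'JFK']
flight=H93: ✓ → 24
flight=H28: ✓ → 46
flight=H86: ✓ → 80
flight=H74: ✓ → 47
flight=H64: ✓ → 72
flight=H95: ✓ → 78
flight=H29: ✓ → 30
flight=H56: ✓ → 85
flight=H85: ✓ → 28
flight=H97: ✓ → 37
flight=H14: ✓ → 26
flight=H21: ✓ → 90
flight=H58: ✓ → 58
e190_sum = 24 + 46 + 80 + 47 + 72 + 78 + 30 + 85 + 28 + 37 + 26 + 90 + 58 = 701
—
[dist_km_count: dist_km >= 1611]
flight=H93: ✓ → 1
flight=H28: ✓ → 1
flight=H86: ✓ → 1
flight=H74: ✗
flight=H64: ✓ → 1
flight=H95: ✓ → 1
flight=H29: ✓ → 1
flight=H56: ✓ → 1
flight=H85: ✓ → 1
flight=H97: ✓ → 1
flight=H14: ✗
flight=H21: ✓ → 1
flight=H58: ✓ → 1
dist_km_count = COUNT(1, 1, 1, 1, 1, 1, 1, 1, 1, 1, 1) = 11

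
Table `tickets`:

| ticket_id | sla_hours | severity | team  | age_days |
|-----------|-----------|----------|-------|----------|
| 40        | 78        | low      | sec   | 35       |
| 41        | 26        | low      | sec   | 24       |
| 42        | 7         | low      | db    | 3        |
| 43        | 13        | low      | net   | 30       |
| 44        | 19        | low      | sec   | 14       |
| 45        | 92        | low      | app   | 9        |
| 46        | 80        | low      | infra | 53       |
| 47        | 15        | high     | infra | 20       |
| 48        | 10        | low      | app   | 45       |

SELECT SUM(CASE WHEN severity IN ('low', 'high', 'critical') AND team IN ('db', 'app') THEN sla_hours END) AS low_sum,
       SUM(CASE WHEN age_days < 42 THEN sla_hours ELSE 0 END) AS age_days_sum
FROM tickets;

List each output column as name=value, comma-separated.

[low_sum: severity IN ('low', 'high', 'critical') AND team IN ('db', 'app')]
ticket_id=40: ✗
ticket_id=41: ✗
ticket_id=42: ✓ → 7
ticket_id=43: ✗
ticket_id=44: ✗
ticket_id=45: ✓ → 92
ticket_id=46: ✗
ticket_id=47: ✗
ticket_id=48: ✓ → 10
low_sum = 7 + 92 + 10 = 109
—
[age_days_sum: age_days < 42]
ticket_id=40: ✓ → 78
ticket_id=41: ✓ → 26
ticket_id=42: ✓ → 7
ticket_id=43: ✓ → 13
ticket_id=44: ✓ → 19
ticket_id=45: ✓ → 92
ticket_id=46: ✗
ticket_id=47: ✓ → 15
ticket_id=48: ✗
age_days_sum = 78 + 26 + 7 + 13 + 19 + 92 + 15 = 250

low_sum=109, age_days_sum=250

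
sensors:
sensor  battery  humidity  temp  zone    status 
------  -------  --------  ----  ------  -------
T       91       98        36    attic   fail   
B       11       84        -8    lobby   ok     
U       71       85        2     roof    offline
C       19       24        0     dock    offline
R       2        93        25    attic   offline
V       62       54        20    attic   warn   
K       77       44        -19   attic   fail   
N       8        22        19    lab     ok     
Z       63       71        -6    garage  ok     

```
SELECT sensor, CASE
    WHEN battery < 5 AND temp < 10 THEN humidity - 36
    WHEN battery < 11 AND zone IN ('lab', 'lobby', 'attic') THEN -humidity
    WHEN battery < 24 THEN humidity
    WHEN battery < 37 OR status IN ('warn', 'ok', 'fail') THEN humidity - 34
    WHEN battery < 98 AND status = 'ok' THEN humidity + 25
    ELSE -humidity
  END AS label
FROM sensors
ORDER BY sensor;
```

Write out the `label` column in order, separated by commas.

sensor=B: battery < 24 → 84
sensor=C: battery < 24 → 24
sensor=K: battery < 37 OR status IN ('warn', 'ok', 'fail') → 10
sensor=N: battery < 11 AND zone IN ('lab', 'lobby', 'attic') → -22
sensor=R: battery < 11 AND zone IN ('lab', 'lobby', 'attic') → -93
sensor=T: battery < 37 OR status IN ('warn', 'ok', 'fail') → 64
sensor=U: ELSE → -85
sensor=V: battery < 37 OR status IN ('warn', 'ok', 'fail') → 20
sensor=Z: battery < 37 OR status IN ('warn', 'ok', 'fail') → 37

84, 24, 10, -22, -93, 64, -85, 20, 37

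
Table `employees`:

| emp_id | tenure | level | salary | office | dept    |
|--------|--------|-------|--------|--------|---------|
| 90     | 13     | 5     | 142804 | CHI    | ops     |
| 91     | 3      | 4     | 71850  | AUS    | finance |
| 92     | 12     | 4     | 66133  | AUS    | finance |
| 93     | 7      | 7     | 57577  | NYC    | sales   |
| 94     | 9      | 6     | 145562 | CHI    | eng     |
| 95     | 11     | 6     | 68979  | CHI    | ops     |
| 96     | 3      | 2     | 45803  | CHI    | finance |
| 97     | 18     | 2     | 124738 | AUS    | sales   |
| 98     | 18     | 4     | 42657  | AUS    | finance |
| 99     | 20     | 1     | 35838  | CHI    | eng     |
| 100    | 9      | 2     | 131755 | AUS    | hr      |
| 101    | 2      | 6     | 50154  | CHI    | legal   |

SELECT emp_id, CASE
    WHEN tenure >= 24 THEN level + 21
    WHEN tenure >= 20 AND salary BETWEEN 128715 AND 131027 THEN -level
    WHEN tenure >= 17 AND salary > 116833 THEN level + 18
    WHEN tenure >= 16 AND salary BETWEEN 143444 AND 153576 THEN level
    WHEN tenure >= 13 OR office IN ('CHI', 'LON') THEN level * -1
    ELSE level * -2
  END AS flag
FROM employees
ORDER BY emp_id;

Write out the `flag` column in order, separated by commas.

-5, -8, -8, -14, -6, -6, -2, 20, -4, -1, -4, -6

emp_id=90: tenure >= 13 OR office IN ('CHI', 'LON') → -5
emp_id=91: ELSE → -8
emp_id=92: ELSE → -8
emp_id=93: ELSE → -14
emp_id=94: tenure >= 13 OR office IN ('CHI', 'LON') → -6
emp_id=95: tenure >= 13 OR office IN ('CHI', 'LON') → -6
emp_id=96: tenure >= 13 OR office IN ('CHI', 'LON') → -2
emp_id=97: tenure >= 17 AND salary > 116833 → 20
emp_id=98: tenure >= 13 OR office IN ('CHI', 'LON') → -4
emp_id=99: tenure >= 13 OR office IN ('CHI', 'LON') → -1
emp_id=100: ELSE → -4
emp_id=101: tenure >= 13 OR office IN ('CHI', 'LON') → -6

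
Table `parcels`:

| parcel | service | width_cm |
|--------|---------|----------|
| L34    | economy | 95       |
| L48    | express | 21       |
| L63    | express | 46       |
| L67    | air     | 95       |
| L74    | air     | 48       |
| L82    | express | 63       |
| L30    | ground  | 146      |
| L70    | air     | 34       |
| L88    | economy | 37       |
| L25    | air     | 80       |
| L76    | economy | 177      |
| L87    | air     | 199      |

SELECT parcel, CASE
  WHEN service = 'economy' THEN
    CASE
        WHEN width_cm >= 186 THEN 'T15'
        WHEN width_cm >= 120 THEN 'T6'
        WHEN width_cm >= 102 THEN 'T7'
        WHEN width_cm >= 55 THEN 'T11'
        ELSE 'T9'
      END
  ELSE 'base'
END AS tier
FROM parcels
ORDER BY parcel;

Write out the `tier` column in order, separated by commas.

base, base, T11, base, base, base, base, base, T6, base, base, T9

parcel=L25: service='air' → outer ELSE → base
parcel=L30: service='ground' → outer ELSE → base
parcel=L34: service='economy' → inner[width_cm >= 55] → T11
parcel=L48: service='express' → outer ELSE → base
parcel=L63: service='express' → outer ELSE → base
parcel=L67: service='air' → outer ELSE → base
parcel=L70: service='air' → outer ELSE → base
parcel=L74: service='air' → outer ELSE → base
parcel=L76: service='economy' → inner[width_cm >= 120] → T6
parcel=L82: service='express' → outer ELSE → base
parcel=L87: service='air' → outer ELSE → base
parcel=L88: service='economy' → inner[ELSE] → T9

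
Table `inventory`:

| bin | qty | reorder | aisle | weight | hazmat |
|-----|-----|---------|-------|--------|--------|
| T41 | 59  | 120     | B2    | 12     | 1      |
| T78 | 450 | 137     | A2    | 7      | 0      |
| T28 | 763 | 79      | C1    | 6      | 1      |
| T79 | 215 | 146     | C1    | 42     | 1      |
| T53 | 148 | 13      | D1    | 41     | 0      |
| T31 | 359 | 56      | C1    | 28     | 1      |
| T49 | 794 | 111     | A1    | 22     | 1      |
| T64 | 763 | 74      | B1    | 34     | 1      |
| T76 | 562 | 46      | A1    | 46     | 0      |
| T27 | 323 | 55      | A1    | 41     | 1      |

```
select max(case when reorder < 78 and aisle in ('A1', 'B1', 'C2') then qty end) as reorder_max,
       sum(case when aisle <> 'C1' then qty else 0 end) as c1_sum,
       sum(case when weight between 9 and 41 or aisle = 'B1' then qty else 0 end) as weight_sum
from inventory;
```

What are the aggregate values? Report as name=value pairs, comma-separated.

reorder_max=763, c1_sum=3099, weight_sum=2446

[reorder_max: reorder < 78 and aisle in ('A1', 'B1', 'C2')]
bin=T41: ✗
bin=T78: ✗
bin=T28: ✗
bin=T79: ✗
bin=T53: ✗
bin=T31: ✗
bin=T49: ✗
bin=T64: ✓ → 763
bin=T76: ✓ → 562
bin=T27: ✓ → 323
reorder_max = MAX(763, 562, 323) = 763
—
[c1_sum: aisle <> 'C1']
bin=T41: ✓ → 59
bin=T78: ✓ → 450
bin=T28: ✗
bin=T79: ✗
bin=T53: ✓ → 148
bin=T31: ✗
bin=T49: ✓ → 794
bin=T64: ✓ → 763
bin=T76: ✓ → 562
bin=T27: ✓ → 323
c1_sum = 59 + 450 + 148 + 794 + 763 + 562 + 323 = 3099
—
[weight_sum: weight between 9 and 41 or aisle = 'B1']
bin=T41: ✓ → 59
bin=T78: ✗
bin=T28: ✗
bin=T79: ✗
bin=T53: ✓ → 148
bin=T31: ✓ → 359
bin=T49: ✓ → 794
bin=T64: ✓ → 763
bin=T76: ✗
bin=T27: ✓ → 323
weight_sum = 59 + 148 + 359 + 794 + 763 + 323 = 2446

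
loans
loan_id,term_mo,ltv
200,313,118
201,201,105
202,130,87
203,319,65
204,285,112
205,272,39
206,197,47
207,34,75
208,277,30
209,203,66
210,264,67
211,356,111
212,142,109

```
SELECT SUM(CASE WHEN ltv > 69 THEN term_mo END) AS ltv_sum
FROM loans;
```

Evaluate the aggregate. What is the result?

loan_id=200: ✓ → 313
loan_id=201: ✓ → 201
loan_id=202: ✓ → 130
loan_id=203: ✗
loan_id=204: ✓ → 285
loan_id=205: ✗
loan_id=206: ✗
loan_id=207: ✓ → 34
loan_id=208: ✗
loan_id=209: ✗
loan_id=210: ✗
loan_id=211: ✓ → 356
loan_id=212: ✓ → 142
ltv_sum = 313 + 201 + 130 + 285 + 34 + 356 + 142 = 1461

1461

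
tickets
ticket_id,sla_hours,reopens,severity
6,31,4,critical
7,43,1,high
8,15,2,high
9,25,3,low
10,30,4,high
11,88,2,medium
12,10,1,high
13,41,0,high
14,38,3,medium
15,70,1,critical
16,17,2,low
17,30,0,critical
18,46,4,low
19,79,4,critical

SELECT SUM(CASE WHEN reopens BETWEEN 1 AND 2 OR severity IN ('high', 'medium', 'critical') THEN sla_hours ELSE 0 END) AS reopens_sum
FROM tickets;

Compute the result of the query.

492

ticket_id=6: ✓ → 31
ticket_id=7: ✓ → 43
ticket_id=8: ✓ → 15
ticket_id=9: ✗
ticket_id=10: ✓ → 30
ticket_id=11: ✓ → 88
ticket_id=12: ✓ → 10
ticket_id=13: ✓ → 41
ticket_id=14: ✓ → 38
ticket_id=15: ✓ → 70
ticket_id=16: ✓ → 17
ticket_id=17: ✓ → 30
ticket_id=18: ✗
ticket_id=19: ✓ → 79
reopens_sum = 31 + 43 + 15 + 30 + 88 + 10 + 41 + 38 + 70 + 17 + 30 + 79 = 492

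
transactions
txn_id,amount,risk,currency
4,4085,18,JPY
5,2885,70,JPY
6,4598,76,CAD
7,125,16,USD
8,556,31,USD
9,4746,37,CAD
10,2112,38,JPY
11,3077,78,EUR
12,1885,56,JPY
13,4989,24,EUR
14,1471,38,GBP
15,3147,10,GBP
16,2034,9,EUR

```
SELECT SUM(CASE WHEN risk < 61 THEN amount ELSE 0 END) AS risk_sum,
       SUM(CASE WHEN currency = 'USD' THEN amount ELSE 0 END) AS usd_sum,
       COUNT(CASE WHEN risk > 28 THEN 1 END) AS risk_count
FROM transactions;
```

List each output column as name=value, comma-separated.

risk_sum=25150, usd_sum=681, risk_count=8

[risk_sum: risk < 61]
txn_id=4: ✓ → 4085
txn_id=5: ✗
txn_id=6: ✗
txn_id=7: ✓ → 125
txn_id=8: ✓ → 556
txn_id=9: ✓ → 4746
txn_id=10: ✓ → 2112
txn_id=11: ✗
txn_id=12: ✓ → 1885
txn_id=13: ✓ → 4989
txn_id=14: ✓ → 1471
txn_id=15: ✓ → 3147
txn_id=16: ✓ → 2034
risk_sum = 4085 + 125 + 556 + 4746 + 2112 + 1885 + 4989 + 1471 + 3147 + 2034 = 25150
—
[usd_sum: currency = 'USD']
txn_id=4: ✗
txn_id=5: ✗
txn_id=6: ✗
txn_id=7: ✓ → 125
txn_id=8: ✓ → 556
txn_id=9: ✗
txn_id=10: ✗
txn_id=11: ✗
txn_id=12: ✗
txn_id=13: ✗
txn_id=14: ✗
txn_id=15: ✗
txn_id=16: ✗
usd_sum = 125 + 556 = 681
—
[risk_count: risk > 28]
txn_id=4: ✗
txn_id=5: ✓ → 1
txn_id=6: ✓ → 1
txn_id=7: ✗
txn_id=8: ✓ → 1
txn_id=9: ✓ → 1
txn_id=10: ✓ → 1
txn_id=11: ✓ → 1
txn_id=12: ✓ → 1
txn_id=13: ✗
txn_id=14: ✓ → 1
txn_id=15: ✗
txn_id=16: ✗
risk_count = COUNT(1, 1, 1, 1, 1, 1, 1, 1) = 8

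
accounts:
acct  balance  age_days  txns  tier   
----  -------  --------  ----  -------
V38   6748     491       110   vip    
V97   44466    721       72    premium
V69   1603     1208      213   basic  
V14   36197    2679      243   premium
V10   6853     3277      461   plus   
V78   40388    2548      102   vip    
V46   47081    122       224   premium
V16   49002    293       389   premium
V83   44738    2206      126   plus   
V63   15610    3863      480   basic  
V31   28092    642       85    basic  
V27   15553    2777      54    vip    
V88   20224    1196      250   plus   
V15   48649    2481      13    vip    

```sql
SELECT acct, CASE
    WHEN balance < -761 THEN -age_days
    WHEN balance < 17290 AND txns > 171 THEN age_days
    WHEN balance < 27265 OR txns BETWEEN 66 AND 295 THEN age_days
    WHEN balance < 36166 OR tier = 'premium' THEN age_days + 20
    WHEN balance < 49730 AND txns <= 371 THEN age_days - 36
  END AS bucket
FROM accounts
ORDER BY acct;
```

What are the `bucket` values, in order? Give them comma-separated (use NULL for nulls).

acct=V10: balance < 17290 AND txns > 171 → 3277
acct=V14: balance < 27265 OR txns BETWEEN 66 AND 295 → 2679
acct=V15: balance < 49730 AND txns <= 371 → 2445
acct=V16: balance < 36166 OR tier = 'premium' → 313
acct=V27: balance < 27265 OR txns BETWEEN 66 AND 295 → 2777
acct=V31: balance < 27265 OR txns BETWEEN 66 AND 295 → 642
acct=V38: balance < 27265 OR txns BETWEEN 66 AND 295 → 491
acct=V46: balance < 27265 OR txns BETWEEN 66 AND 295 → 122
acct=V63: balance < 17290 AND txns > 171 → 3863
acct=V69: balance < 17290 AND txns > 171 → 1208
acct=V78: balance < 27265 OR txns BETWEEN 66 AND 295 → 2548
acct=V83: balance < 27265 OR txns BETWEEN 66 AND 295 → 2206
acct=V88: balance < 27265 OR txns BETWEEN 66 AND 295 → 1196
acct=V97: balance < 27265 OR txns BETWEEN 66 AND 295 → 721

3277, 2679, 2445, 313, 2777, 642, 491, 122, 3863, 1208, 2548, 2206, 1196, 721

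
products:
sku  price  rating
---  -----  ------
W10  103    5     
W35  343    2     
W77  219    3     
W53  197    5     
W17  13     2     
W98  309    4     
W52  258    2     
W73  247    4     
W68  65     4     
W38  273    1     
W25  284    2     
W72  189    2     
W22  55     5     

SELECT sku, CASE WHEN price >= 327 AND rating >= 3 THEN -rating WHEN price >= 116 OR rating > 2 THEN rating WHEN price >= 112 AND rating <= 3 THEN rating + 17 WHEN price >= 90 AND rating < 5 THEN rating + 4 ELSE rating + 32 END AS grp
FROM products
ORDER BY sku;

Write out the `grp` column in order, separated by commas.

5, 34, 5, 2, 2, 1, 2, 5, 4, 2, 4, 3, 4

sku=W10: price >= 116 OR rating > 2 → 5
sku=W17: ELSE → 34
sku=W22: price >= 116 OR rating > 2 → 5
sku=W25: price >= 116 OR rating > 2 → 2
sku=W35: price >= 116 OR rating > 2 → 2
sku=W38: price >= 116 OR rating > 2 → 1
sku=W52: price >= 116 OR rating > 2 → 2
sku=W53: price >= 116 OR rating > 2 → 5
sku=W68: price >= 116 OR rating > 2 → 4
sku=W72: price >= 116 OR rating > 2 → 2
sku=W73: price >= 116 OR rating > 2 → 4
sku=W77: price >= 116 OR rating > 2 → 3
sku=W98: price >= 116 OR rating > 2 → 4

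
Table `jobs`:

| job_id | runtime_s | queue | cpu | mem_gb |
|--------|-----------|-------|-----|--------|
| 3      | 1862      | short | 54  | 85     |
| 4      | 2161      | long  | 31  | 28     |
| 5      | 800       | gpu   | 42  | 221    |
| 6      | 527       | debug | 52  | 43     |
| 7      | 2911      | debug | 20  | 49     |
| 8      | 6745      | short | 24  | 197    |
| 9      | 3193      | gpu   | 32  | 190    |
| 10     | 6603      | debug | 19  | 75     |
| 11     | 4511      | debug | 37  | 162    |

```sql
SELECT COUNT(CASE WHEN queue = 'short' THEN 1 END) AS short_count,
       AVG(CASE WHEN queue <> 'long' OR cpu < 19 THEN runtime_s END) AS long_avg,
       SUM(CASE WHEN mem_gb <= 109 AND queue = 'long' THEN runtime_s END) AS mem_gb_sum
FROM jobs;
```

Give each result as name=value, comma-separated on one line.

[short_count: queue = 'short']
job_id=3: ✓ → 1
job_id=4: ✗
job_id=5: ✗
job_id=6: ✗
job_id=7: ✗
job_id=8: ✓ → 1
job_id=9: ✗
job_id=10: ✗
job_id=11: ✗
short_count = COUNT(1, 1) = 2
—
[long_avg: queue <> 'long' OR cpu < 19]
job_id=3: ✓ → 1862
job_id=4: ✗
job_id=5: ✓ → 800
job_id=6: ✓ → 527
job_id=7: ✓ → 2911
job_id=8: ✓ → 6745
job_id=9: ✓ → 3193
job_id=10: ✓ → 6603
job_id=11: ✓ → 4511
long_avg = (1862 + 800 + 527 + 2911 + 6745 + 3193 + 6603 + 4511) / 8 = 3394
—
[mem_gb_sum: mem_gb <= 109 AND queue = 'long']
job_id=3: ✗
job_id=4: ✓ → 2161
job_id=5: ✗
job_id=6: ✗
job_id=7: ✗
job_id=8: ✗
job_id=9: ✗
job_id=10: ✗
job_id=11: ✗
mem_gb_sum = 2161

short_count=2, long_avg=3394, mem_gb_sum=2161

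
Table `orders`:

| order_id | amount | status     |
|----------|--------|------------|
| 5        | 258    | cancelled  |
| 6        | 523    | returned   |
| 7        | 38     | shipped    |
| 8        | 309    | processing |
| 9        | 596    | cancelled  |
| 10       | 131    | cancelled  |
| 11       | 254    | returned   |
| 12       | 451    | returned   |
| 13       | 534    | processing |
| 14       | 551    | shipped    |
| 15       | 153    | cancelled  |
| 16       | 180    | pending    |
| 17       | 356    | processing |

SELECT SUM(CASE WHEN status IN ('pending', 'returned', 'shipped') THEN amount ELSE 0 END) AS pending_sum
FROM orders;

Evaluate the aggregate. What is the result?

1997

order_id=5: ✗
order_id=6: ✓ → 523
order_id=7: ✓ → 38
order_id=8: ✗
order_id=9: ✗
order_id=10: ✗
order_id=11: ✓ → 254
order_id=12: ✓ → 451
order_id=13: ✗
order_id=14: ✓ → 551
order_id=15: ✗
order_id=16: ✓ → 180
order_id=17: ✗
pending_sum = 523 + 38 + 254 + 451 + 551 + 180 = 1997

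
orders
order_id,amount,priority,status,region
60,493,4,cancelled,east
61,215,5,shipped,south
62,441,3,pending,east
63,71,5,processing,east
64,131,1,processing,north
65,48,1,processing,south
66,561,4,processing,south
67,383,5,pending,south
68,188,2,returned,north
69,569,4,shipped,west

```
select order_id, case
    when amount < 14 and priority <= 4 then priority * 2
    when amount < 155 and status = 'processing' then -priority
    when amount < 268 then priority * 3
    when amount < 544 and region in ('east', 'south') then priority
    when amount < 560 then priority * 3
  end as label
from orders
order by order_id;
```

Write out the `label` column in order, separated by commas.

order_id=60: amount < 544 and region in ('east', 'south') → 4
order_id=61: amount < 268 → 15
order_id=62: amount < 544 and region in ('east', 'south') → 3
order_id=63: amount < 155 and status = 'processing' → -5
order_id=64: amount < 155 and status = 'processing' → -1
order_id=65: amount < 155 and status = 'processing' → -1
order_id=66: (no match → NULL) → NULL
order_id=67: amount < 544 and region in ('east', 'south') → 5
order_id=68: amount < 268 → 6
order_id=69: (no match → NULL) → NULL

4, 15, 3, -5, -1, -1, NULL, 5, 6, NULL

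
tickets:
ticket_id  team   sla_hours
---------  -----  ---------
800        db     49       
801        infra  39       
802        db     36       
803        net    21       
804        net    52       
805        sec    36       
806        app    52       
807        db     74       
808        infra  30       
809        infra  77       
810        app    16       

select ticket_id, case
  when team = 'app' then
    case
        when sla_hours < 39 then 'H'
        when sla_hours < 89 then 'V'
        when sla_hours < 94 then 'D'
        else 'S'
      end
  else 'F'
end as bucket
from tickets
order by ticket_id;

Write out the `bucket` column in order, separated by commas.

F, F, F, F, F, F, V, F, F, F, H

ticket_id=800: team='db' → outer ELSE → F
ticket_id=801: team='infra' → outer ELSE → F
ticket_id=802: team='db' → outer ELSE → F
ticket_id=803: team='net' → outer ELSE → F
ticket_id=804: team='net' → outer ELSE → F
ticket_id=805: team='sec' → outer ELSE → F
ticket_id=806: team='app' → inner[sla_hours < 89] → V
ticket_id=807: team='db' → outer ELSE → F
ticket_id=808: team='infra' → outer ELSE → F
ticket_id=809: team='infra' → outer ELSE → F
ticket_id=810: team='app' → inner[sla_hours < 39] → H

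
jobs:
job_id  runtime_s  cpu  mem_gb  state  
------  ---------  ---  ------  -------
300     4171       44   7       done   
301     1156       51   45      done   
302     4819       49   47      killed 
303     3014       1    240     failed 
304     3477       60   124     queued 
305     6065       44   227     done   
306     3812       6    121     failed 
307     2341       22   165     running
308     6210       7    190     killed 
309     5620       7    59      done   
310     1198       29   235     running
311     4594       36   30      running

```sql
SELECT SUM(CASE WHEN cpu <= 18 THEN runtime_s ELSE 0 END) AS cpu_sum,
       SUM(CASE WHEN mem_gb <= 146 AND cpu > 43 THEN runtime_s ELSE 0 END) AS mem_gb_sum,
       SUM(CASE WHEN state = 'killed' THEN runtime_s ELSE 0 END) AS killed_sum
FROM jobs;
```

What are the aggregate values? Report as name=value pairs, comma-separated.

[cpu_sum: cpu <= 18]
job_id=300: ✗
job_id=301: ✗
job_id=302: ✗
job_id=303: ✓ → 3014
job_id=304: ✗
job_id=305: ✗
job_id=306: ✓ → 3812
job_id=307: ✗
job_id=308: ✓ → 6210
job_id=309: ✓ → 5620
job_id=310: ✗
job_id=311: ✗
cpu_sum = 3014 + 3812 + 6210 + 5620 = 18656
—
[mem_gb_sum: mem_gb <= 146 AND cpu > 43]
job_id=300: ✓ → 4171
job_id=301: ✓ → 1156
job_id=302: ✓ → 4819
job_id=303: ✗
job_id=304: ✓ → 3477
job_id=305: ✗
job_id=306: ✗
job_id=307: ✗
job_id=308: ✗
job_id=309: ✗
job_id=310: ✗
job_id=311: ✗
mem_gb_sum = 4171 + 1156 + 4819 + 3477 = 13623
—
[killed_sum: state = 'killed']
job_id=300: ✗
job_id=301: ✗
job_id=302: ✓ → 4819
job_id=303: ✗
job_id=304: ✗
job_id=305: ✗
job_id=306: ✗
job_id=307: ✗
job_id=308: ✓ → 6210
job_id=309: ✗
job_id=310: ✗
job_id=311: ✗
killed_sum = 4819 + 6210 = 11029

cpu_sum=18656, mem_gb_sum=13623, killed_sum=11029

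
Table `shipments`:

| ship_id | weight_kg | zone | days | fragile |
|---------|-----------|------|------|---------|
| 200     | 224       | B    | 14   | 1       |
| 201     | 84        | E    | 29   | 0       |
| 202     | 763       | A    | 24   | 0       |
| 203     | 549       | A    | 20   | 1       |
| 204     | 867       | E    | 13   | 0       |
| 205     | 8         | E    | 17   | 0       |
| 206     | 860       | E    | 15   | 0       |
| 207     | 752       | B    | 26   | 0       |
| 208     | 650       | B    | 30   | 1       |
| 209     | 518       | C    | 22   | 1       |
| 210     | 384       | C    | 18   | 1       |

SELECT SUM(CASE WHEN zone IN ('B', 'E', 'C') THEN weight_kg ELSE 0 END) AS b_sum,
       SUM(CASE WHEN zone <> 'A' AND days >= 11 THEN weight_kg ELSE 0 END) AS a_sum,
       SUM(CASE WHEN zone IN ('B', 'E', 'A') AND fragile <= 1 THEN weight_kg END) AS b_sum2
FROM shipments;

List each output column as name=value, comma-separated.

b_sum=4347, a_sum=4347, b_sum2=4757

[b_sum: zone IN ('B', 'E', 'C')]
ship_id=200: ✓ → 224
ship_id=201: ✓ → 84
ship_id=202: ✗
ship_id=203: ✗
ship_id=204: ✓ → 867
ship_id=205: ✓ → 8
ship_id=206: ✓ → 860
ship_id=207: ✓ → 752
ship_id=208: ✓ → 650
ship_id=209: ✓ → 518
ship_id=210: ✓ → 384
b_sum = 224 + 84 + 867 + 8 + 860 + 752 + 650 + 518 + 384 = 4347
—
[a_sum: zone <> 'A' AND days >= 11]
ship_id=200: ✓ → 224
ship_id=201: ✓ → 84
ship_id=202: ✗
ship_id=203: ✗
ship_id=204: ✓ → 867
ship_id=205: ✓ → 8
ship_id=206: ✓ → 860
ship_id=207: ✓ → 752
ship_id=208: ✓ → 650
ship_id=209: ✓ → 518
ship_id=210: ✓ → 384
a_sum = 224 + 84 + 867 + 8 + 860 + 752 + 650 + 518 + 384 = 4347
—
[b_sum2: zone IN ('B', 'E', 'A') AND fragile <= 1]
ship_id=200: ✓ → 224
ship_id=201: ✓ → 84
ship_id=202: ✓ → 763
ship_id=203: ✓ → 549
ship_id=204: ✓ → 867
ship_id=205: ✓ → 8
ship_id=206: ✓ → 860
ship_id=207: ✓ → 752
ship_id=208: ✓ → 650
ship_id=209: ✗
ship_id=210: ✗
b_sum2 = 224 + 84 + 763 + 549 + 867 + 8 + 860 + 752 + 650 = 4757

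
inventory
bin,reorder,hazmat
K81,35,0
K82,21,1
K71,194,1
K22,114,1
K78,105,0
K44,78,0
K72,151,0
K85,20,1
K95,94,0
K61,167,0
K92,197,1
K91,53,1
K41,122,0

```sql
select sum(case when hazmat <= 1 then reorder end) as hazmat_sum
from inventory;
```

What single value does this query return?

1351

bin=K81: ✓ → 35
bin=K82: ✓ → 21
bin=K71: ✓ → 194
bin=K22: ✓ → 114
bin=K78: ✓ → 105
bin=K44: ✓ → 78
bin=K72: ✓ → 151
bin=K85: ✓ → 20
bin=K95: ✓ → 94
bin=K61: ✓ → 167
bin=K92: ✓ → 197
bin=K91: ✓ → 53
bin=K41: ✓ → 122
hazmat_sum = 35 + 21 + 194 + 114 + 105 + 78 + 151 + 20 + 94 + 167 + 197 + 53 + 122 = 1351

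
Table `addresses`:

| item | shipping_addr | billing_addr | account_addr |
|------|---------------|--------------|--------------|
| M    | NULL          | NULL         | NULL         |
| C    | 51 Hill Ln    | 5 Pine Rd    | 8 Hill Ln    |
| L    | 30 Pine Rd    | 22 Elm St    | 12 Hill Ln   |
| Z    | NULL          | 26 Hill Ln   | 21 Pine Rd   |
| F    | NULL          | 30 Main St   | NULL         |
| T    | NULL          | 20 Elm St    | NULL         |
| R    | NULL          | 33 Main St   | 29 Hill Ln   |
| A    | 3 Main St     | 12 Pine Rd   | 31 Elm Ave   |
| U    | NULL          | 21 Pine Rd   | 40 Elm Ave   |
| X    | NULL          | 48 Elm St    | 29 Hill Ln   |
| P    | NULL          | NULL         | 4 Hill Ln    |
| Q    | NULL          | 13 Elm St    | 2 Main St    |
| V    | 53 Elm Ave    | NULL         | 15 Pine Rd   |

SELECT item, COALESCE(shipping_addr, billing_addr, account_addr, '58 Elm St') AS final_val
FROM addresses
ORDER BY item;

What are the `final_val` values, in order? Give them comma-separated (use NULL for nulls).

item=A: shipping_addr=3 Main St → 3 Main St
item=C: shipping_addr=51 Hill Ln → 51 Hill Ln
item=F: shipping_addr=NULL, billing_addr=30 Main St → 30 Main St
item=L: shipping_addr=30 Pine Rd → 30 Pine Rd
item=M: shipping_addr=NULL, billing_addr=NULL, account_addr=NULL, → literal 58 Elm St → 58 Elm St
item=P: shipping_addr=NULL, billing_addr=NULL, account_addr=4 Hill Ln → 4 Hill Ln
item=Q: shipping_addr=NULL, billing_addr=13 Elm St → 13 Elm St
item=R: shipping_addr=NULL, billing_addr=33 Main St → 33 Main St
item=T: shipping_addr=NULL, billing_addr=20 Elm St → 20 Elm St
item=U: shipping_addr=NULL, billing_addr=21 Pine Rd → 21 Pine Rd
item=V: shipping_addr=53 Elm Ave → 53 Elm Ave
item=X: shipping_addr=NULL, billing_addr=48 Elm St → 48 Elm St
item=Z: shipping_addr=NULL, billing_addr=26 Hill Ln → 26 Hill Ln

3 Main St, 51 Hill Ln, 30 Main St, 30 Pine Rd, 58 Elm St, 4 Hill Ln, 13 Elm St, 33 Main St, 20 Elm St, 21 Pine Rd, 53 Elm Ave, 48 Elm St, 26 Hill Ln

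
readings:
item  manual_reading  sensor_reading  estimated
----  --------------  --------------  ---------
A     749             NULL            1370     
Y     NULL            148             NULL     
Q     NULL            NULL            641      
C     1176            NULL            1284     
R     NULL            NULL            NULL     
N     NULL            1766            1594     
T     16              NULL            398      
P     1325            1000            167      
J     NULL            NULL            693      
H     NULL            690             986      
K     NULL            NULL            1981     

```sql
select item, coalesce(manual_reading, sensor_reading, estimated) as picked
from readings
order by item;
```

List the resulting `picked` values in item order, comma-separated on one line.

749, 1176, 690, 693, 1981, 1766, 1325, 641, NULL, 16, 148

item=A: manual_reading=749 → 749
item=C: manual_reading=1176 → 1176
item=H: manual_reading=NULL, sensor_reading=690 → 690
item=J: manual_reading=NULL, sensor_reading=NULL, estimated=693 → 693
item=K: manual_reading=NULL, sensor_reading=NULL, estimated=1981 → 1981
item=N: manual_reading=NULL, sensor_reading=1766 → 1766
item=P: manual_reading=1325 → 1325
item=Q: manual_reading=NULL, sensor_reading=NULL, estimated=641 → 641
item=R: manual_reading=NULL, sensor_reading=NULL, estimated=NULL (all NULL) → NULL
item=T: manual_reading=16 → 16
item=Y: manual_reading=NULL, sensor_reading=148 → 148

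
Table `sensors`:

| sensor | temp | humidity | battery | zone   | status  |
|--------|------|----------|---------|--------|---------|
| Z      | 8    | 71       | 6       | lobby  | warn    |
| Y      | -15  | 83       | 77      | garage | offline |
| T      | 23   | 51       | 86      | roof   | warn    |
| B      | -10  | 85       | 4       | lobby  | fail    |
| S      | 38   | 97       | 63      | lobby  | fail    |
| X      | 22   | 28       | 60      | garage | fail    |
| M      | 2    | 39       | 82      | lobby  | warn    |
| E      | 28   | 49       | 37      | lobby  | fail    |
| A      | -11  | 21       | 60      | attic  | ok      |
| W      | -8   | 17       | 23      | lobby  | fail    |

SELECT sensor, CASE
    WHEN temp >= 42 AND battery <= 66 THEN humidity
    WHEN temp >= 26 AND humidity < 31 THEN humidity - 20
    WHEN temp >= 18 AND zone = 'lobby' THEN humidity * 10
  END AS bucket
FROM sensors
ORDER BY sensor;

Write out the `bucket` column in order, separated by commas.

sensor=A: (no match → NULL) → NULL
sensor=B: (no match → NULL) → NULL
sensor=E: temp >= 18 AND zone = 'lobby' → 490
sensor=M: (no match → NULL) → NULL
sensor=S: temp >= 18 AND zone = 'lobby' → 970
sensor=T: (no match → NULL) → NULL
sensor=W: (no match → NULL) → NULL
sensor=X: (no match → NULL) → NULL
sensor=Y: (no match → NULL) → NULL
sensor=Z: (no match → NULL) → NULL

NULL, NULL, 490, NULL, 970, NULL, NULL, NULL, NULL, NULL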